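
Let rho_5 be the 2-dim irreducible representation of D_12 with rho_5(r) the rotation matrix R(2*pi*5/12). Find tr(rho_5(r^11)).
chi_{rho_5}(r^11) = 2*cos(2*pi*5*11/12) = -sqrt(3)

Derivation: rho_5(r^11) is rotation by angle 2*pi*5*11/12, whose trace is 2*cos(2*pi*5*11/12) = -sqrt(3).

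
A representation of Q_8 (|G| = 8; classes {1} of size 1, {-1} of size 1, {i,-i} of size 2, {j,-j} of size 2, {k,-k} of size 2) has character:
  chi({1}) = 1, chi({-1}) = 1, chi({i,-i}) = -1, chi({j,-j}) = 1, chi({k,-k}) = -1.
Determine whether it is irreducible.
Irreducible: <chi, chi> = 1.

Justification: <chi, chi> = (1/|G|) sum_C |C| * |chi(C)|^2 = (1/8)[1*|1|^2 + 1*|1|^2 + 2*|-1|^2 + 2*|1|^2 + 2*|-1|^2]
  = (1/8)[(1) + (1) + (2) + (2) + (2)] = 8/8 = 1.
A character is irreducible iff <chi, chi> = 1, so this representation is irreducible.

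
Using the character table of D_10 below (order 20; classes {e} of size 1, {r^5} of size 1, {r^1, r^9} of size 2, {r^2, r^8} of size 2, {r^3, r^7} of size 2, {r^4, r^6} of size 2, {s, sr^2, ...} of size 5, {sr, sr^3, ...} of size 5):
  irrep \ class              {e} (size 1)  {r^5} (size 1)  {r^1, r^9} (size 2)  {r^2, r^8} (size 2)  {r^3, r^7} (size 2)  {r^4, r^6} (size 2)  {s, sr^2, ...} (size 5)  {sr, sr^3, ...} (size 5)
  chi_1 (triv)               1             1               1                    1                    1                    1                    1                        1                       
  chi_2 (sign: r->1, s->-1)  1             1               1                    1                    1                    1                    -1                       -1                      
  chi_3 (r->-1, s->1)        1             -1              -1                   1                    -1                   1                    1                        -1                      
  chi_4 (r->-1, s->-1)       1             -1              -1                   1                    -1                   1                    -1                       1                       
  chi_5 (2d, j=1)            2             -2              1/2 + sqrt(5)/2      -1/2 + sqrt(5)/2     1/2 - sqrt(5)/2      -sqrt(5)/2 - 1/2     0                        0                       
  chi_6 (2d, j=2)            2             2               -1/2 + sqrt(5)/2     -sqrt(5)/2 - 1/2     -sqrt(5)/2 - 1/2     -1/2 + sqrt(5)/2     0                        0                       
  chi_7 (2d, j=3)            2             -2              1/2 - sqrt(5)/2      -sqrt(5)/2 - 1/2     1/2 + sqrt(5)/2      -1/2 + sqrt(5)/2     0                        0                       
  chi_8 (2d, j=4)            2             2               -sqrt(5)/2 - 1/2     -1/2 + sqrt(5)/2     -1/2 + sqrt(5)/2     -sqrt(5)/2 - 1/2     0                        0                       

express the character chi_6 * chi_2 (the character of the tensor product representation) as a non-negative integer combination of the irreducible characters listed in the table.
chi_6 tensor chi_2 = chi_6 (all other irreducibles have multiplicity 0).

Why: The character of a tensor product is the pointwise product (chi_6 * chi_2)(C) = chi_6(C) * chi_2(C):
  {e}: (2)*(1), {r^5}: (2)*(1), {r^1, r^9}: (-1/2 + sqrt(5)/2)*(1), {r^2, r^8}: (-sqrt(5)/2 - 1/2)*(1), {r^3, r^7}: (-sqrt(5)/2 - 1/2)*(1), {r^4, r^6}: (-1/2 + sqrt(5)/2)*(1), {s, sr^2, ...}: (0)*(-1), {sr, sr^3, ...}: (0)*(-1)
so (chi_6 * chi_2) takes values
  {e} -> 2, {r^5} -> 2, {r^1, r^9} -> -1/2 + sqrt(5)/2, {r^2, r^8} -> -sqrt(5)/2 - 1/2, {r^3, r^7} -> -sqrt(5)/2 - 1/2, {r^4, r^6} -> -1/2 + sqrt(5)/2, {s, sr^2, ...} -> 0, {sr, sr^3, ...} -> 0.
Now take the inner product of this character with each irreducible chi from the table, <chi_6*chi_2, chi> = (1/20) sum_C |C| (chi_6*chi_2)(C) conj(chi(C)):
  <chi_6*chi_2, chi_1> = (1/20)[1*(2)*conj(1) + 1*(2)*conj(1) + 2*(-1/2 + sqrt(5)/2)*conj(1) + 2*(-sqrt(5)/2 - 1/2)*conj(1) + 2*(-sqrt(5)/2 - 1/2)*conj(1) + 2*(-1/2 + sqrt(5)/2)*conj(1) + 5*(0)*conj(1) + 5*(0)*conj(1)]
      = (1/20)[(2) + (2) + (-1 + sqrt(5)) + (-sqrt(5) - 1) + (-sqrt(5) - 1) + (-1 + sqrt(5)) + (0) + (0)] = 0/20 = 0
  <chi_6*chi_2, chi_2> = (1/20)[1*(2)*conj(1) + 1*(2)*conj(1) + 2*(-1/2 + sqrt(5)/2)*conj(1) + 2*(-sqrt(5)/2 - 1/2)*conj(1) + 2*(-sqrt(5)/2 - 1/2)*conj(1) + 2*(-1/2 + sqrt(5)/2)*conj(1) + 5*(0)*conj(-1) + 5*(0)*conj(-1)]
      = (1/20)[(2) + (2) + (-1 + sqrt(5)) + (-sqrt(5) - 1) + (-sqrt(5) - 1) + (-1 + sqrt(5)) + (0) + (0)] = 0/20 = 0
  <chi_6*chi_2, chi_3> = (1/20)[1*(2)*conj(1) + 1*(2)*conj(-1) + 2*(-1/2 + sqrt(5)/2)*conj(-1) + 2*(-sqrt(5)/2 - 1/2)*conj(1) + 2*(-sqrt(5)/2 - 1/2)*conj(-1) + 2*(-1/2 + sqrt(5)/2)*conj(1) + 5*(0)*conj(1) + 5*(0)*conj(-1)]
      = (1/20)[(2) + (-2) + (1 - sqrt(5)) + (-sqrt(5) - 1) + (1 + sqrt(5)) + (-1 + sqrt(5)) + (0) + (0)] = 0/20 = 0
  <chi_6*chi_2, chi_4> = (1/20)[1*(2)*conj(1) + 1*(2)*conj(-1) + 2*(-1/2 + sqrt(5)/2)*conj(-1) + 2*(-sqrt(5)/2 - 1/2)*conj(1) + 2*(-sqrt(5)/2 - 1/2)*conj(-1) + 2*(-1/2 + sqrt(5)/2)*conj(1) + 5*(0)*conj(-1) + 5*(0)*conj(1)]
      = (1/20)[(2) + (-2) + (1 - sqrt(5)) + (-sqrt(5) - 1) + (1 + sqrt(5)) + (-1 + sqrt(5)) + (0) + (0)] = 0/20 = 0
  <chi_6*chi_2, chi_5> = (1/20)[1*(2)*conj(2) + 1*(2)*conj(-2) + 2*(-1/2 + sqrt(5)/2)*conj(1/2 + sqrt(5)/2) + 2*(-sqrt(5)/2 - 1/2)*conj(-1/2 + sqrt(5)/2) + 2*(-sqrt(5)/2 - 1/2)*conj(1/2 - sqrt(5)/2) + 2*(-1/2 + sqrt(5)/2)*conj(-sqrt(5)/2 - 1/2) + 5*(0)*conj(0) + 5*(0)*conj(0)]
      = (1/20)[(4) + (-4) + (2) + (-2) + (2) + (-2) + (0) + (0)] = 0/20 = 0
  <chi_6*chi_2, chi_6> = (1/20)[1*(2)*conj(2) + 1*(2)*conj(2) + 2*(-1/2 + sqrt(5)/2)*conj(-1/2 + sqrt(5)/2) + 2*(-sqrt(5)/2 - 1/2)*conj(-sqrt(5)/2 - 1/2) + 2*(-sqrt(5)/2 - 1/2)*conj(-sqrt(5)/2 - 1/2) + 2*(-1/2 + sqrt(5)/2)*conj(-1/2 + sqrt(5)/2) + 5*(0)*conj(0) + 5*(0)*conj(0)]
      = (1/20)[(4) + (4) + (3 - sqrt(5)) + (sqrt(5) + 3) + (sqrt(5) + 3) + (3 - sqrt(5)) + (0) + (0)] = 20/20 = 1
  <chi_6*chi_2, chi_7> = (1/20)[1*(2)*conj(2) + 1*(2)*conj(-2) + 2*(-1/2 + sqrt(5)/2)*conj(1/2 - sqrt(5)/2) + 2*(-sqrt(5)/2 - 1/2)*conj(-sqrt(5)/2 - 1/2) + 2*(-sqrt(5)/2 - 1/2)*conj(1/2 + sqrt(5)/2) + 2*(-1/2 + sqrt(5)/2)*conj(-1/2 + sqrt(5)/2) + 5*(0)*conj(0) + 5*(0)*conj(0)]
      = (1/20)[(4) + (-4) + (-3 + sqrt(5)) + (sqrt(5) + 3) + (-3 - sqrt(5)) + (3 - sqrt(5)) + (0) + (0)] = 0/20 = 0
  <chi_6*chi_2, chi_8> = (1/20)[1*(2)*conj(2) + 1*(2)*conj(2) + 2*(-1/2 + sqrt(5)/2)*conj(-sqrt(5)/2 - 1/2) + 2*(-sqrt(5)/2 - 1/2)*conj(-1/2 + sqrt(5)/2) + 2*(-sqrt(5)/2 - 1/2)*conj(-1/2 + sqrt(5)/2) + 2*(-1/2 + sqrt(5)/2)*conj(-sqrt(5)/2 - 1/2) + 5*(0)*conj(0) + 5*(0)*conj(0)]
      = (1/20)[(4) + (4) + (-2) + (-2) + (-2) + (-2) + (0) + (0)] = 0/20 = 0
Hence the multiplicities are chi_6: 1. Dimension check: dim(chi_6)*dim(chi_2) = 2*1 = 2 and sum (mult * dim) = 1*2 = 2.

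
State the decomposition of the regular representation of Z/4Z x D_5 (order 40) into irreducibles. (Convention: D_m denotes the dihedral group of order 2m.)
Each irreducible V_i of dimension d_i appears with multiplicity d_i, i.e. rho_reg = (direct sum over all irreducibles V_i) d_i V_i. The irreducible dimensions for Z/4Z x D_5 are 1, 1, 1, 1, 1, 1, 1, 1, 2, 2, 2, 2, 2, 2, 2, 2: 8 irreducibles of dimension 1, each with multiplicity 1; 8 irreducibles of dimension 2, each with multiplicity 2. Total dimension 8*1*1 + 8*2*2 = 40 = |G|.

General theorem: in the regular representation of a finite group G, each irreducible appears with multiplicity equal to its dimension. Check: dim(rho_reg) = sum d_i^2 = 1 + 1 + 1 + 1 + 1 + 1 + 1 + 1 + 4 + 4 + 4 + 4 + 4 + 4 + 4 + 4 = 40 = |G|.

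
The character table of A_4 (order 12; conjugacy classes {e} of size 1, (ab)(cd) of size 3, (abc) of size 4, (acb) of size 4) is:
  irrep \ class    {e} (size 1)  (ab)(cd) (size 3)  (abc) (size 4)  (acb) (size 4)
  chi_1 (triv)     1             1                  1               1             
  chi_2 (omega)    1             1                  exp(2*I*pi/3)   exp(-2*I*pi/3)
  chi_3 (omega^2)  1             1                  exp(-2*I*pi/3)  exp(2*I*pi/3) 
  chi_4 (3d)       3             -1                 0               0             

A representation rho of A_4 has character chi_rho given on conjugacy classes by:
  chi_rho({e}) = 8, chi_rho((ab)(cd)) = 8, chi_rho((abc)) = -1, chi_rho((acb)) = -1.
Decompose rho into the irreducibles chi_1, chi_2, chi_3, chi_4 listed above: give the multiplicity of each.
Multiplicities: chi_1: 2, chi_2: 3, chi_3: 3, chi_4: 0.

Working: Use <chi_rho, chi> = (1/|G|) sum_C |C| * chi_rho(C) * conj(chi(C)) with |G| = 12 for each irreducible chi in the table:
  <chi_rho, chi_1> = (1/12)[1*(8)*conj(1) + 3*(8)*conj(1) + 4*(-1)*conj(1) + 4*(-1)*conj(1)]
      = (1/12)[(8) + (24) + (-4) + (-4)] = 24/12 = 2
  <chi_rho, chi_2> = (1/12)[1*(8)*conj(1) + 3*(8)*conj(1) + 4*(-1)*conj(exp(2*I*pi/3)) + 4*(-1)*conj(exp(-2*I*pi/3))]
      = (1/12)[(8) + (24) + (12 + 8*exp(-2*I*pi/3) + 12*exp(2*I*pi/3)) + (12 + 12*exp(-2*I*pi/3) + 8*exp(2*I*pi/3))] = 36/12 = 3
  <chi_rho, chi_3> = (1/12)[1*(8)*conj(1) + 3*(8)*conj(1) + 4*(-1)*conj(exp(-2*I*pi/3)) + 4*(-1)*conj(exp(2*I*pi/3))]
      = (1/12)[(8) + (24) + (12 + 12*exp(-2*I*pi/3) + 8*exp(2*I*pi/3)) + (12 + 8*exp(-2*I*pi/3) + 12*exp(2*I*pi/3))] = 36/12 = 3
  <chi_rho, chi_4> = (1/12)[1*(8)*conj(3) + 3*(8)*conj(-1) + 4*(-1)*conj(0) + 4*(-1)*conj(0)]
      = (1/12)[(24) + (-24) + (0) + (0)] = 0/12 = 0
(Exp terms are combined using exp(i*s)*conj(exp(i*t)) = exp(i*(s-t)), and sums of them are collapsed using the identity that for every m > 1 the m distinct m-th roots of unity sum to 0, e.g. 1 + exp(2*I*pi/3) + exp(-2*I*pi/3) = 0.)
Dimension check: dim(rho) = sum (mult * dim) = 2*1 + 3*1 + 3*1 + 0*3 = 8 = chi_rho(e) = 8.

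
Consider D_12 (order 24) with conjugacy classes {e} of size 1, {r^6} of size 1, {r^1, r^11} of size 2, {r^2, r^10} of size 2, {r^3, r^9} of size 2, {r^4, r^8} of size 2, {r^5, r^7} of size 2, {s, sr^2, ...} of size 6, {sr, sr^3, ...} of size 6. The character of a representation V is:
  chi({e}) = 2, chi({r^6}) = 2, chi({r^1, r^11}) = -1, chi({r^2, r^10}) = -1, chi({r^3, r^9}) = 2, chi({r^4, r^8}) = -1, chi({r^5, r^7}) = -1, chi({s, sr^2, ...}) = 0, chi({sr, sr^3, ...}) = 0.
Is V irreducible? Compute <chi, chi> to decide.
Irreducible: <chi, chi> = 1.

Justification: <chi, chi> = (1/|G|) sum_C |C| * |chi(C)|^2 = (1/24)[1*|2|^2 + 1*|2|^2 + 2*|-1|^2 + 2*|-1|^2 + 2*|2|^2 + 2*|-1|^2 + 2*|-1|^2 + 6*|0|^2 + 6*|0|^2]
  = (1/24)[(4) + (4) + (2) + (2) + (8) + (2) + (2) + (0) + (0)] = 24/24 = 1.
A character is irreducible iff <chi, chi> = 1, so this representation is irreducible.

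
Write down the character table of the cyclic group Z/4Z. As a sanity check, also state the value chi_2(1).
Character table of Z/4Z (irreps indexed chi_0,...,chi_3 with chi_k(m) = zeta_4^(k*m), zeta_4 = exp(2*pi*i/4)):
  irrep \ class  {0} (size 1)  {1} (size 1)  {2} (size 1)  {3} (size 1)
  chi_0          1             1             1             1           
  chi_1          1             I             -1            -I          
  chi_2          1             -1            1             -1          
  chi_3          1             -I            -1            I           

Spot check: chi_2(1) = zeta_4^(2*1) = zeta_4^2 = -1.

Why: Z/4Z is abelian, so all 4 irreducible complex representations are 1-dimensional. They are given by chi_k(m) = zeta_4^(k*m) for k = 0,...,3. Row orthogonality: sum_m chi_k(m) conj(chi_l(m)) = 4 * [k = l].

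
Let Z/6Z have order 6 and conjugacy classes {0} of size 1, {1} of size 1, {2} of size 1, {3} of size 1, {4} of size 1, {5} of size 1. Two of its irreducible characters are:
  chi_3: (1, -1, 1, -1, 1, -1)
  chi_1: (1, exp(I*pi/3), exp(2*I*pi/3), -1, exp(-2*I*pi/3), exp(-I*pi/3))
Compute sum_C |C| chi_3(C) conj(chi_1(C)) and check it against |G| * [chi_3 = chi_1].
Sum = 0; so <chi_3, chi_1> = 0 (distinct irreducibles are orthogonal).

Reasoning: Compute term by term over conjugacy classes (|C| * chi_3(C) * conj(chi_1(C))):
  1*(1)*conj(1) + 1*(-1)*conj(exp(I*pi/3)) + 1*(1)*conj(exp(2*I*pi/3)) + 1*(-1)*conj(-1) + 1*(1)*conj(exp(-2*I*pi/3)) + 1*(-1)*conj(exp(-I*pi/3))
  = (1) + (-exp(-I*pi/3)) + (exp(-2*I*pi/3)) + (1) + (exp(2*I*pi/3)) + (-exp(I*pi/3))
  = 0.
(Exp terms are combined using exp(i*s)*conj(exp(i*t)) = exp(i*(s-t)), and sums of them are collapsed using the identity that for every m > 1 the m distinct m-th roots of unity sum to 0, e.g. 1 + exp(2*I*pi/3) + exp(-2*I*pi/3) = 0.)
Dividing by |G| = 6 gives 0/6 = 0, matching the row-orthogonality relation <chi_3, chi_1> = [chi_3 = chi_1].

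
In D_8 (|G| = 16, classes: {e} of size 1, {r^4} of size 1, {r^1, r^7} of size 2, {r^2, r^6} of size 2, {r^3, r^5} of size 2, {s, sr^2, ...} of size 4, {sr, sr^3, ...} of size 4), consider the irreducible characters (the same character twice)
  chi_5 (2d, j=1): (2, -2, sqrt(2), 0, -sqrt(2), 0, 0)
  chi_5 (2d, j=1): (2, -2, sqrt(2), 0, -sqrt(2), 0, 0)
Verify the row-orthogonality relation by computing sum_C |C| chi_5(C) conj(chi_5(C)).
Sum = 16 = |G| = 16; so <chi_5, chi_5> = 1 (norm-1 confirms irreducibility).

Solution. Compute term by term over conjugacy classes (|C| * chi_5(C) * conj(chi_5(C))):
  1*(2)*conj(2) + 1*(-2)*conj(-2) + 2*(sqrt(2))*conj(sqrt(2)) + 2*(0)*conj(0) + 2*(-sqrt(2))*conj(-sqrt(2)) + 4*(0)*conj(0) + 4*(0)*conj(0)
  = (4) + (4) + (4) + (0) + (4) + (0) + (0)
  = 16.
Dividing by |G| = 16 gives 16/16 = 1, matching the row-orthogonality relation <chi_5, chi_5> = [chi_5 = chi_5].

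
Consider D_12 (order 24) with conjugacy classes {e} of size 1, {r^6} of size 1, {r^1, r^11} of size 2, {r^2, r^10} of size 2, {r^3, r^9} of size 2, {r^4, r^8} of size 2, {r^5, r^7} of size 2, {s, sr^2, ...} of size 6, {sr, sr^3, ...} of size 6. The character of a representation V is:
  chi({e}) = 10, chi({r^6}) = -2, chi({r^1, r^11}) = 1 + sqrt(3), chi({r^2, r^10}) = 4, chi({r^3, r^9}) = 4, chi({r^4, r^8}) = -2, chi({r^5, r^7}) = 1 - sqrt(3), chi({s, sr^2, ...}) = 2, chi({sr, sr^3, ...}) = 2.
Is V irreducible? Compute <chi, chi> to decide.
Not irreducible (reducible): <chi, chi> = 10 > 1.

Derivation: <chi, chi> = (1/|G|) sum_C |C| * |chi(C)|^2 = (1/24)[1*|10|^2 + 1*|-2|^2 + 2*|1 + sqrt(3)|^2 + 2*|4|^2 + 2*|4|^2 + 2*|-2|^2 + 2*|1 - sqrt(3)|^2 + 6*|2|^2 + 6*|2|^2]
  = (1/24)[(100) + (4) + (4*sqrt(3) + 8) + (32) + (32) + (8) + (8 - 4*sqrt(3)) + (24) + (24)] = 240/24 = 10.
A character is irreducible iff <chi, chi> = 1, so this representation is reducible.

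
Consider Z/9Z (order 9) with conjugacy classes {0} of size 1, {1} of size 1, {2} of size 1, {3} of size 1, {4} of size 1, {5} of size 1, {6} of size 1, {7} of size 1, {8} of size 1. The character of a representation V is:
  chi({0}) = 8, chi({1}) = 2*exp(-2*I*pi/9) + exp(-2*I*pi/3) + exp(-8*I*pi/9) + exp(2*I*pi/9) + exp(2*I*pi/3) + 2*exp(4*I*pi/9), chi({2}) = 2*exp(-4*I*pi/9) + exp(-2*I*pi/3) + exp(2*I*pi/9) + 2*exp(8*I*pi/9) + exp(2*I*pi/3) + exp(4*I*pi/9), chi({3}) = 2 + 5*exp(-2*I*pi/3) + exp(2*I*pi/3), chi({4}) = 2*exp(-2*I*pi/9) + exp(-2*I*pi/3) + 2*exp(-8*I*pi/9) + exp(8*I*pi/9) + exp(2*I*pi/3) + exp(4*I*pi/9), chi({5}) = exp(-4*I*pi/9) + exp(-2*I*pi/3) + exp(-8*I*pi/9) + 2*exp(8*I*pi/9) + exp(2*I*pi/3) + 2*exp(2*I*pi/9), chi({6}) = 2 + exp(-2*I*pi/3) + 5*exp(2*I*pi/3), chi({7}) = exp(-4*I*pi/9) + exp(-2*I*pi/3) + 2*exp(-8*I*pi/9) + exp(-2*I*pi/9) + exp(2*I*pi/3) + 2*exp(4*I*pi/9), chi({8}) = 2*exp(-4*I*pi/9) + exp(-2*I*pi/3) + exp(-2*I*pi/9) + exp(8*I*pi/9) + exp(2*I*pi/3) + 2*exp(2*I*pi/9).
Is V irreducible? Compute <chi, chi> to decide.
Not irreducible (reducible): <chi, chi> = 12 > 1.

Working: <chi, chi> = (1/|G|) sum_C |C| * |chi(C)|^2 = (1/9)[1*|8|^2 + 1*|2*exp(-2*I*pi/9) + exp(-2*I*pi/3) + exp(-8*I*pi/9) + exp(2*I*pi/9) + exp(2*I*pi/3) + 2*exp(4*I*pi/9)|^2 + 1*|2*exp(-4*I*pi/9) + exp(-2*I*pi/3) + exp(2*I*pi/9) + 2*exp(8*I*pi/9) + exp(2*I*pi/3) + exp(4*I*pi/9)|^2 + 1*|2 + 5*exp(-2*I*pi/3) + exp(2*I*pi/3)|^2 + 1*|2*exp(-2*I*pi/9) + exp(-2*I*pi/3) + 2*exp(-8*I*pi/9) + exp(8*I*pi/9) + exp(2*I*pi/3) + exp(4*I*pi/9)|^2 + 1*|exp(-4*I*pi/9) + exp(-2*I*pi/3) + exp(-8*I*pi/9) + 2*exp(8*I*pi/9) + exp(2*I*pi/3) + 2*exp(2*I*pi/9)|^2 + 1*|2 + exp(-2*I*pi/3) + 5*exp(2*I*pi/3)|^2 + 1*|exp(-4*I*pi/9) + exp(-2*I*pi/3) + 2*exp(-8*I*pi/9) + exp(-2*I*pi/9) + exp(2*I*pi/3) + 2*exp(4*I*pi/9)|^2 + 1*|2*exp(-4*I*pi/9) + exp(-2*I*pi/3) + exp(-2*I*pi/9) + exp(8*I*pi/9) + exp(2*I*pi/3) + 2*exp(2*I*pi/9)|^2]
  = (1/9)[(64) + (12 + 9*exp(-2*I*pi/3) + 6*exp(-4*I*pi/9) + 5*exp(-2*I*pi/9) + 6*exp(-8*I*pi/9) + 6*exp(8*I*pi/9) + 5*exp(2*I*pi/9) + 6*exp(4*I*pi/9) + 9*exp(2*I*pi/3)) + (12 + 9*exp(-2*I*pi/3) + 5*exp(-4*I*pi/9) + 6*exp(-2*I*pi/9) + 6*exp(-8*I*pi/9) + 6*exp(8*I*pi/9) + 6*exp(2*I*pi/9) + 5*exp(4*I*pi/9) + 9*exp(2*I*pi/3)) + (13) + (12 + 9*exp(-2*I*pi/3) + 6*exp(-4*I*pi/9) + 6*exp(-2*I*pi/9) + 5*exp(-8*I*pi/9) + 5*exp(8*I*pi/9) + 6*exp(2*I*pi/9) + 6*exp(4*I*pi/9) + 9*exp(2*I*pi/3)) + (12 + 9*exp(-2*I*pi/3) + 6*exp(-4*I*pi/9) + 6*exp(-2*I*pi/9) + 5*exp(-8*I*pi/9) + 5*exp(8*I*pi/9) + 6*exp(2*I*pi/9) + 6*exp(4*I*pi/9) + 9*exp(2*I*pi/3)) + (13) + (12 + 9*exp(-2*I*pi/3) + 5*exp(-4*I*pi/9) + 6*exp(-2*I*pi/9) + 6*exp(-8*I*pi/9) + 6*exp(8*I*pi/9) + 6*exp(2*I*pi/9) + 5*exp(4*I*pi/9) + 9*exp(2*I*pi/3)) + (12 + 9*exp(-2*I*pi/3) + 6*exp(-4*I*pi/9) + 5*exp(-2*I*pi/9) + 6*exp(-8*I*pi/9) + 6*exp(8*I*pi/9) + 5*exp(2*I*pi/9) + 6*exp(4*I*pi/9) + 9*exp(2*I*pi/3))] = 108/9 = 12.
(Exp terms are combined using exp(i*s)*conj(exp(i*t)) = exp(i*(s-t)), and sums of them are collapsed using the identity that for every m > 1 the m distinct m-th roots of unity sum to 0, e.g. 1 + exp(2*I*pi/3) + exp(-2*I*pi/3) = 0.)
A character is irreducible iff <chi, chi> = 1, so this representation is reducible.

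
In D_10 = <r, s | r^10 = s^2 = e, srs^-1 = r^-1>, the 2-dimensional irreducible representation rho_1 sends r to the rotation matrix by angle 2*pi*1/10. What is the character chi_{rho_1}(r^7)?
chi_{rho_1}(r^7) = 2*cos(2*pi*1*7/10) = 1/2 - sqrt(5)/2

Solution. rho_1(r^7) is rotation by angle 2*pi*1*7/10, whose trace is 2*cos(2*pi*1*7/10) = 1/2 - sqrt(5)/2.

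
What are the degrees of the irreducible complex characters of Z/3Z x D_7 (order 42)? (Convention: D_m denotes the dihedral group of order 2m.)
Dimensions: 1, 1, 1, 1, 1, 1, 2, 2, 2, 2, 2, 2, 2, 2, 2

Explanation: There are 15 irreducibles (= number of conjugacy classes). Their dimensions d_i satisfy sum d_i^2 = |G| = 42: 1 + 1 + 1 + 1 + 1 + 1 + 4 + 4 + 4 + 4 + 4 + 4 + 4 + 4 + 4 = 42. (For the product with Z/3Z: each of the 3 1-dim characters of Z/3Z tensors with each irrep of D_7, giving 3 copies of each D_7-dimension.)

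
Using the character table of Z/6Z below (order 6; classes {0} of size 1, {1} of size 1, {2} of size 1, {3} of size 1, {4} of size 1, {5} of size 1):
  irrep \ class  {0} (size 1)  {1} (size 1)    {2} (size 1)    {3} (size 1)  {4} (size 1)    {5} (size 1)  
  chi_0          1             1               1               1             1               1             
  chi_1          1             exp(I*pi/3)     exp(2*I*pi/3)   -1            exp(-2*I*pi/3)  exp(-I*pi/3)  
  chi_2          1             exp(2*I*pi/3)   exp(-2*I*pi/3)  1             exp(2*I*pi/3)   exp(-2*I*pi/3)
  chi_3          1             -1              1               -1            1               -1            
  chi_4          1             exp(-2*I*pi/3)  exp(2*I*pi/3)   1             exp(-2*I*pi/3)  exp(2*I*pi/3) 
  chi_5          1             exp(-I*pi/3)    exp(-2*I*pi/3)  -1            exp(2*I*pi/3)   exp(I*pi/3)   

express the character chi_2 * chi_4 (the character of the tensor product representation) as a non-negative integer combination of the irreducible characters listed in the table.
chi_2 tensor chi_4 = chi_0 (all other irreducibles have multiplicity 0).

Details: The character of a tensor product is the pointwise product (chi_2 * chi_4)(C) = chi_2(C) * chi_4(C):
  {0}: (1)*(1), {1}: (exp(2*I*pi/3))*(exp(-2*I*pi/3)), {2}: (exp(-2*I*pi/3))*(exp(2*I*pi/3)), {3}: (1)*(1), {4}: (exp(2*I*pi/3))*(exp(-2*I*pi/3)), {5}: (exp(-2*I*pi/3))*(exp(2*I*pi/3))
so (chi_2 * chi_4) takes values
  {0} -> 1, {1} -> 1, {2} -> 1, {3} -> 1, {4} -> 1, {5} -> 1.
Now take the inner product of this character with each irreducible chi from the table, <chi_2*chi_4, chi> = (1/6) sum_C |C| (chi_2*chi_4)(C) conj(chi(C)):
  <chi_2*chi_4, chi_0> = (1/6)[1*(1)*conj(1) + 1*(1)*conj(1) + 1*(1)*conj(1) + 1*(1)*conj(1) + 1*(1)*conj(1) + 1*(1)*conj(1)]
      = (1/6)[(1) + (1) + (1) + (1) + (1) + (1)] = 6/6 = 1
  <chi_2*chi_4, chi_1> = (1/6)[1*(1)*conj(1) + 1*(1)*conj(exp(I*pi/3)) + 1*(1)*conj(exp(2*I*pi/3)) + 1*(1)*conj(-1) + 1*(1)*conj(exp(-2*I*pi/3)) + 1*(1)*conj(exp(-I*pi/3))]
      = (1/6)[(1) + (exp(-I*pi/3)) + (exp(-2*I*pi/3)) + (-1) + (exp(2*I*pi/3)) + (exp(I*pi/3))] = 0/6 = 0
  <chi_2*chi_4, chi_2> = (1/6)[1*(1)*conj(1) + 1*(1)*conj(exp(2*I*pi/3)) + 1*(1)*conj(exp(-2*I*pi/3)) + 1*(1)*conj(1) + 1*(1)*conj(exp(2*I*pi/3)) + 1*(1)*conj(exp(-2*I*pi/3))]
      = (1/6)[(1) + (exp(-2*I*pi/3)) + (exp(2*I*pi/3)) + (1) + (exp(-2*I*pi/3)) + (exp(2*I*pi/3))] = 0/6 = 0
  <chi_2*chi_4, chi_3> = (1/6)[1*(1)*conj(1) + 1*(1)*conj(-1) + 1*(1)*conj(1) + 1*(1)*conj(-1) + 1*(1)*conj(1) + 1*(1)*conj(-1)]
      = (1/6)[(1) + (-1) + (1) + (-1) + (1) + (-1)] = 0/6 = 0
  <chi_2*chi_4, chi_4> = (1/6)[1*(1)*conj(1) + 1*(1)*conj(exp(-2*I*pi/3)) + 1*(1)*conj(exp(2*I*pi/3)) + 1*(1)*conj(1) + 1*(1)*conj(exp(-2*I*pi/3)) + 1*(1)*conj(exp(2*I*pi/3))]
      = (1/6)[(1) + (exp(2*I*pi/3)) + (exp(-2*I*pi/3)) + (1) + (exp(2*I*pi/3)) + (exp(-2*I*pi/3))] = 0/6 = 0
  <chi_2*chi_4, chi_5> = (1/6)[1*(1)*conj(1) + 1*(1)*conj(exp(-I*pi/3)) + 1*(1)*conj(exp(-2*I*pi/3)) + 1*(1)*conj(-1) + 1*(1)*conj(exp(2*I*pi/3)) + 1*(1)*conj(exp(I*pi/3))]
      = (1/6)[(1) + (exp(I*pi/3)) + (exp(2*I*pi/3)) + (-1) + (exp(-2*I*pi/3)) + (exp(-I*pi/3))] = 0/6 = 0
(Exp terms are combined using exp(i*s)*conj(exp(i*t)) = exp(i*(s-t)), and sums of them are collapsed using the identity that for every m > 1 the m distinct m-th roots of unity sum to 0, e.g. 1 + exp(2*I*pi/3) + exp(-2*I*pi/3) = 0.)
Hence the multiplicities are chi_0: 1. Dimension check: dim(chi_2)*dim(chi_4) = 1*1 = 1 and sum (mult * dim) = 1*1 = 1.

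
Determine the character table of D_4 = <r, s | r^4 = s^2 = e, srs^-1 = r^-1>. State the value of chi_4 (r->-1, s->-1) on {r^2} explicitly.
Conjugacy classes: {e} of size 1, {r^2} of size 1, {r^1, r^3} of size 2, {s, sr^2, ...} of size 2, {sr, sr^3, ...} of size 2.
Character table:
  irrep \ class              {e} (size 1)  {r^2} (size 1)  {r^1, r^3} (size 2)  {s, sr^2, ...} (size 2)  {sr, sr^3, ...} (size 2)
  chi_1 (triv)               1             1               1                    1                        1                       
  chi_2 (sign: r->1, s->-1)  1             1               1                    -1                       -1                      
  chi_3 (r->-1, s->1)        1             1               -1                   1                        -1                      
  chi_4 (r->-1, s->-1)       1             1               -1                   -1                       1                       
  chi_5 (2d, j=1)            2             -2              0                    0                        0                       

Spot check: chi_4 (r->-1, s->-1) on {r^2} = 1.

Derivation: D_4 has order 2*4 = 8 with 5 conjugacy classes, hence 5 irreducibles. Sum of squared dims 1 + 1 + 1 + 1 + 4 = 8 = |G|. Linear characters come from the abelianisation; the 2-dimensional irreps have character r^k -> 2*cos(2*pi*j*k/4), reflections -> 0.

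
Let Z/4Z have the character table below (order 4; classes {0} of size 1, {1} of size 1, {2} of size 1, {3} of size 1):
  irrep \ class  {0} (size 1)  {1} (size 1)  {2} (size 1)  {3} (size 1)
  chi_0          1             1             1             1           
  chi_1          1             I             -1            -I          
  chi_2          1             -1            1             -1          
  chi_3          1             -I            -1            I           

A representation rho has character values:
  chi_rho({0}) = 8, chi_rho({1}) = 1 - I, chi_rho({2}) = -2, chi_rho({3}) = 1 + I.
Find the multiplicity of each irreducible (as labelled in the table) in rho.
Multiplicities: chi_0: 2, chi_1: 2, chi_2: 1, chi_3: 3.

Proof sketch: Use <chi_rho, chi> = (1/|G|) sum_C |C| * chi_rho(C) * conj(chi(C)) with |G| = 4 for each irreducible chi in the table:
  <chi_rho, chi_0> = (1/4)[1*(8)*conj(1) + 1*(1 - I)*conj(1) + 1*(-2)*conj(1) + 1*(1 + I)*conj(1)]
      = (1/4)[(8) + (1 - I) + (-2) + (1 + I)] = 8/4 = 2
  <chi_rho, chi_1> = (1/4)[1*(8)*conj(1) + 1*(1 - I)*conj(I) + 1*(-2)*conj(-1) + 1*(1 + I)*conj(-I)]
      = (1/4)[(8) + (-1 - I) + (2) + (-1 + I)] = 8/4 = 2
  <chi_rho, chi_2> = (1/4)[1*(8)*conj(1) + 1*(1 - I)*conj(-1) + 1*(-2)*conj(1) + 1*(1 + I)*conj(-1)]
      = (1/4)[(8) + (-1 + I) + (-2) + (-1 - I)] = 4/4 = 1
  <chi_rho, chi_3> = (1/4)[1*(8)*conj(1) + 1*(1 - I)*conj(-I) + 1*(-2)*conj(-1) + 1*(1 + I)*conj(I)]
      = (1/4)[(8) + (1 + I) + (2) + (1 - I)] = 12/4 = 3
(Exp terms are combined using exp(i*s)*conj(exp(i*t)) = exp(i*(s-t)), and sums of them are collapsed using the identity that for every m > 1 the m distinct m-th roots of unity sum to 0, e.g. 1 + exp(2*I*pi/3) + exp(-2*I*pi/3) = 0.)
Dimension check: dim(rho) = sum (mult * dim) = 2*1 + 2*1 + 1*1 + 3*1 = 8 = chi_rho(e) = 8.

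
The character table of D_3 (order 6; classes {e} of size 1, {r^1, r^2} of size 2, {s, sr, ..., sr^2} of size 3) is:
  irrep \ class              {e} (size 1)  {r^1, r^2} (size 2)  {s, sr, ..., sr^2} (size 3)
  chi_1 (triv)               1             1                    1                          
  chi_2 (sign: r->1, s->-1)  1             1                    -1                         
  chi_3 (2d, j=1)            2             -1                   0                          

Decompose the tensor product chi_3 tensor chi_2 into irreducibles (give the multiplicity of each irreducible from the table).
chi_3 tensor chi_2 = chi_3 (all other irreducibles have multiplicity 0).

Details: The character of a tensor product is the pointwise product (chi_3 * chi_2)(C) = chi_3(C) * chi_2(C):
  {e}: (2)*(1), {r^1, r^2}: (-1)*(1), {s, sr, ..., sr^2}: (0)*(-1)
so (chi_3 * chi_2) takes values
  {e} -> 2, {r^1, r^2} -> -1, {s, sr, ..., sr^2} -> 0.
Now take the inner product of this character with each irreducible chi from the table, <chi_3*chi_2, chi> = (1/6) sum_C |C| (chi_3*chi_2)(C) conj(chi(C)):
  <chi_3*chi_2, chi_1> = (1/6)[1*(2)*conj(1) + 2*(-1)*conj(1) + 3*(0)*conj(1)]
      = (1/6)[(2) + (-2) + (0)] = 0/6 = 0
  <chi_3*chi_2, chi_2> = (1/6)[1*(2)*conj(1) + 2*(-1)*conj(1) + 3*(0)*conj(-1)]
      = (1/6)[(2) + (-2) + (0)] = 0/6 = 0
  <chi_3*chi_2, chi_3> = (1/6)[1*(2)*conj(2) + 2*(-1)*conj(-1) + 3*(0)*conj(0)]
      = (1/6)[(4) + (2) + (0)] = 6/6 = 1
Hence the multiplicities are chi_3: 1. Dimension check: dim(chi_3)*dim(chi_2) = 2*1 = 2 and sum (mult * dim) = 1*2 = 2.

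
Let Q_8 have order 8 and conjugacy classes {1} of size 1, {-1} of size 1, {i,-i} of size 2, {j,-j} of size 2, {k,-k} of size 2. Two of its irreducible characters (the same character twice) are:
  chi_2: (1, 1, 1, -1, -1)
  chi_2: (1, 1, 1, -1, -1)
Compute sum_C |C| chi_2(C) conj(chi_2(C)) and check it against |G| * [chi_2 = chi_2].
Sum = 8 = |G| = 8; so <chi_2, chi_2> = 1 (norm-1 confirms irreducibility).

Details: Compute term by term over conjugacy classes (|C| * chi_2(C) * conj(chi_2(C))):
  1*(1)*conj(1) + 1*(1)*conj(1) + 2*(1)*conj(1) + 2*(-1)*conj(-1) + 2*(-1)*conj(-1)
  = (1) + (1) + (2) + (2) + (2)
  = 8.
Dividing by |G| = 8 gives 8/8 = 1, matching the row-orthogonality relation <chi_2, chi_2> = [chi_2 = chi_2].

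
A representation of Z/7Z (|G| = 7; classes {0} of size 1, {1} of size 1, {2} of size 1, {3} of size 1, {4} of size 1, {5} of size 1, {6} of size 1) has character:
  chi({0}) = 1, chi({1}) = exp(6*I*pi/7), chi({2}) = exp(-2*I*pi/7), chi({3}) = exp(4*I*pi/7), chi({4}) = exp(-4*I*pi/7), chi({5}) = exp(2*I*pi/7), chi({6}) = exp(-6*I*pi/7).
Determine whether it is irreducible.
Irreducible: <chi, chi> = 1.

<chi, chi> = (1/|G|) sum_C |C| * |chi(C)|^2 = (1/7)[1*|1|^2 + 1*|exp(6*I*pi/7)|^2 + 1*|exp(-2*I*pi/7)|^2 + 1*|exp(4*I*pi/7)|^2 + 1*|exp(-4*I*pi/7)|^2 + 1*|exp(2*I*pi/7)|^2 + 1*|exp(-6*I*pi/7)|^2]
  = (1/7)[(1) + (1) + (1) + (1) + (1) + (1) + (1)] = 7/7 = 1.
(Exp terms are combined using exp(i*s)*conj(exp(i*t)) = exp(i*(s-t)), and sums of them are collapsed using the identity that for every m > 1 the m distinct m-th roots of unity sum to 0, e.g. 1 + exp(2*I*pi/3) + exp(-2*I*pi/3) = 0.)
A character is irreducible iff <chi, chi> = 1, so this representation is irreducible.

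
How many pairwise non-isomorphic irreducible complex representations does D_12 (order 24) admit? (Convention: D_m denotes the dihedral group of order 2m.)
9

The number of irreducible complex representations of a finite group equals its number of conjugacy classes. D_12 has 9 conjugacy classes (n/2 + 3 for n even), so D_12 (order 24) has exactly 9 irreducible complex representations.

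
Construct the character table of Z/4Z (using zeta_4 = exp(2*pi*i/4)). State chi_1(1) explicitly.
Character table of Z/4Z (irreps indexed chi_0,...,chi_3 with chi_k(m) = zeta_4^(k*m), zeta_4 = exp(2*pi*i/4)):
  irrep \ class  {0} (size 1)  {1} (size 1)  {2} (size 1)  {3} (size 1)
  chi_0          1             1             1             1           
  chi_1          1             I             -1            -I          
  chi_2          1             -1            1             -1          
  chi_3          1             -I            -1            I           

Spot check: chi_1(1) = zeta_4^(1*1) = zeta_4^1 = I.

Derivation: Z/4Z is abelian, so all 4 irreducible complex representations are 1-dimensional. They are given by chi_k(m) = zeta_4^(k*m) for k = 0,...,3. Row orthogonality: sum_m chi_k(m) conj(chi_l(m)) = 4 * [k = l].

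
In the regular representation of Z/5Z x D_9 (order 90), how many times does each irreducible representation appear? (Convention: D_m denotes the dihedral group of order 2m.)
Each irreducible V_i of dimension d_i appears with multiplicity d_i, i.e. rho_reg = (direct sum over all irreducibles V_i) d_i V_i. The irreducible dimensions for Z/5Z x D_9 are 1, 1, 1, 1, 1, 1, 1, 1, 1, 1, 2, 2, 2, 2, 2, 2, 2, 2, 2, 2, 2, 2, 2, 2, 2, 2, 2, 2, 2, 2: 10 irreducibles of dimension 1, each with multiplicity 1; 20 irreducibles of dimension 2, each with multiplicity 2. Total dimension 10*1*1 + 20*2*2 = 90 = |G|.

Reasoning: General theorem: in the regular representation of a finite group G, each irreducible appears with multiplicity equal to its dimension. Check: dim(rho_reg) = sum d_i^2 = 1 + 1 + 1 + 1 + 1 + 1 + 1 + 1 + 1 + 1 + 4 + 4 + 4 + 4 + 4 + 4 + 4 + 4 + 4 + 4 + 4 + 4 + 4 + 4 + 4 + 4 + 4 + 4 + 4 + 4 = 90 = |G|.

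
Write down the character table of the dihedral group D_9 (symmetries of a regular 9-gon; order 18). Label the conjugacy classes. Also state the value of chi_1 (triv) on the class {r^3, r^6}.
Conjugacy classes: {e} of size 1, {r^1, r^8} of size 2, {r^2, r^7} of size 2, {r^3, r^6} of size 2, {r^4, r^5} of size 2, {s, sr, ..., sr^8} of size 9.
Character table:
  irrep \ class              {e} (size 1)  {r^1, r^8} (size 2)  {r^2, r^7} (size 2)  {r^3, r^6} (size 2)  {r^4, r^5} (size 2)  {s, sr, ..., sr^8} (size 9)
  chi_1 (triv)               1             1                    1                    1                    1                    1                          
  chi_2 (sign: r->1, s->-1)  1             1                    1                    1                    1                    -1                         
  chi_3 (2d, j=1)            2             2*cos(2*pi/9)        2*cos(4*pi/9)        -1                   -2*cos(pi/9)         0                          
  chi_4 (2d, j=2)            2             2*cos(4*pi/9)        -2*cos(pi/9)         -1                   2*cos(2*pi/9)        0                          
  chi_5 (2d, j=3)            2             -1                   -1                   2                    -1                   0                          
  chi_6 (2d, j=4)            2             -2*cos(pi/9)         2*cos(2*pi/9)        -1                   2*cos(4*pi/9)        0                          

Spot check: chi_1 (triv) on {r^3, r^6} = 1.

Solution. D_9 has order 2*9 = 18 with 6 conjugacy classes, hence 6 irreducibles. Sum of squared dims 1 + 1 + 4 + 4 + 4 + 4 = 18 = |G|. Linear characters come from the abelianisation; the 2-dimensional irreps have character r^k -> 2*cos(2*pi*j*k/9), reflections -> 0.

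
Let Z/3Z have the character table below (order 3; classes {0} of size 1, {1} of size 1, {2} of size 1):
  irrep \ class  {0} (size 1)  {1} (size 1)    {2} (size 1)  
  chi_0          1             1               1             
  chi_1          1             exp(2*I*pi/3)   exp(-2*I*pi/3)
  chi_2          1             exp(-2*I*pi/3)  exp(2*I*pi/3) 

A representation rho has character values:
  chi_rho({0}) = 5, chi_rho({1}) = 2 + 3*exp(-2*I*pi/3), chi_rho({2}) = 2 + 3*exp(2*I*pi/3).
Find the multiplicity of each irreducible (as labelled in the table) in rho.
Multiplicities: chi_0: 2, chi_1: 0, chi_2: 3.

Use <chi_rho, chi> = (1/|G|) sum_C |C| * chi_rho(C) * conj(chi(C)) with |G| = 3 for each irreducible chi in the table:
  <chi_rho, chi_0> = (1/3)[1*(5)*conj(1) + 1*(2 + 3*exp(-2*I*pi/3))*conj(1) + 1*(2 + 3*exp(2*I*pi/3))*conj(1)]
      = (1/3)[(5) + (2 + 3*exp(-2*I*pi/3)) + (2 + 3*exp(2*I*pi/3))] = 6/3 = 2
  <chi_rho, chi_1> = (1/3)[1*(5)*conj(1) + 1*(2 + 3*exp(-2*I*pi/3))*conj(exp(2*I*pi/3)) + 1*(2 + 3*exp(2*I*pi/3))*conj(exp(-2*I*pi/3))]
      = (1/3)[(5) + (2*exp(-2*I*pi/3) + 3*exp(2*I*pi/3)) + (3*exp(-2*I*pi/3) + 2*exp(2*I*pi/3))] = 0/3 = 0
  <chi_rho, chi_2> = (1/3)[1*(5)*conj(1) + 1*(2 + 3*exp(-2*I*pi/3))*conj(exp(-2*I*pi/3)) + 1*(2 + 3*exp(2*I*pi/3))*conj(exp(2*I*pi/3))]
      = (1/3)[(5) + (3 + 2*exp(2*I*pi/3)) + (3 + 2*exp(-2*I*pi/3))] = 9/3 = 3
(Exp terms are combined using exp(i*s)*conj(exp(i*t)) = exp(i*(s-t)), and sums of them are collapsed using the identity that for every m > 1 the m distinct m-th roots of unity sum to 0, e.g. 1 + exp(2*I*pi/3) + exp(-2*I*pi/3) = 0.)
Dimension check: dim(rho) = sum (mult * dim) = 2*1 + 0*1 + 3*1 = 5 = chi_rho(e) = 5.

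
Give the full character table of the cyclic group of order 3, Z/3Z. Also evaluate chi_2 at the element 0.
Character table of Z/3Z (irreps indexed chi_0,...,chi_2 with chi_k(m) = zeta_3^(k*m), zeta_3 = exp(2*pi*i/3)):
  irrep \ class  {0} (size 1)  {1} (size 1)    {2} (size 1)  
  chi_0          1             1               1             
  chi_1          1             exp(2*I*pi/3)   exp(-2*I*pi/3)
  chi_2          1             exp(-2*I*pi/3)  exp(2*I*pi/3) 

Spot check: chi_2(0) = zeta_3^(2*0) = zeta_3^0 = 1.

Argument: Z/3Z is abelian, so all 3 irreducible complex representations are 1-dimensional. They are given by chi_k(m) = zeta_3^(k*m) for k = 0,...,2. Row orthogonality: sum_m chi_k(m) conj(chi_l(m)) = 3 * [k = l].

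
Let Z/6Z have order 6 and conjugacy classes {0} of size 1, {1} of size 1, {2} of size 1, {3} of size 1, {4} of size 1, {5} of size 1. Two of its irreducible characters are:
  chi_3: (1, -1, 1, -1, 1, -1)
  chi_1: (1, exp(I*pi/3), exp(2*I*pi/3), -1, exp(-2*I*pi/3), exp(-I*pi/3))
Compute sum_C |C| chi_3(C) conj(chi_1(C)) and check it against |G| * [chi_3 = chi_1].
Sum = 0; so <chi_3, chi_1> = 0 (distinct irreducibles are orthogonal).

Argument: Compute term by term over conjugacy classes (|C| * chi_3(C) * conj(chi_1(C))):
  1*(1)*conj(1) + 1*(-1)*conj(exp(I*pi/3)) + 1*(1)*conj(exp(2*I*pi/3)) + 1*(-1)*conj(-1) + 1*(1)*conj(exp(-2*I*pi/3)) + 1*(-1)*conj(exp(-I*pi/3))
  = (1) + (-exp(-I*pi/3)) + (exp(-2*I*pi/3)) + (1) + (exp(2*I*pi/3)) + (-exp(I*pi/3))
  = 0.
(Exp terms are combined using exp(i*s)*conj(exp(i*t)) = exp(i*(s-t)), and sums of them are collapsed using the identity that for every m > 1 the m distinct m-th roots of unity sum to 0, e.g. 1 + exp(2*I*pi/3) + exp(-2*I*pi/3) = 0.)
Dividing by |G| = 6 gives 0/6 = 0, matching the row-orthogonality relation <chi_3, chi_1> = [chi_3 = chi_1].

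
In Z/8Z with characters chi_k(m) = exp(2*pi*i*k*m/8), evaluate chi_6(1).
chi_6(1) = zeta_8^6 = -I

Proof sketch: chi_6(1) = zeta_8^(6*1) = zeta_8^6. Since zeta_8^8 = 1, this equals zeta_8^6 = exp(2*pi*i*6/8) = -I.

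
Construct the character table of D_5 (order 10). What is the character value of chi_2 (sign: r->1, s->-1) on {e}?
Conjugacy classes: {e} of size 1, {r^1, r^4} of size 2, {r^2, r^3} of size 2, {s, sr, ..., sr^4} of size 5.
Character table:
  irrep \ class              {e} (size 1)  {r^1, r^4} (size 2)  {r^2, r^3} (size 2)  {s, sr, ..., sr^4} (size 5)
  chi_1 (triv)               1             1                    1                    1                          
  chi_2 (sign: r->1, s->-1)  1             1                    1                    -1                         
  chi_3 (2d, j=1)            2             -1/2 + sqrt(5)/2     -sqrt(5)/2 - 1/2     0                          
  chi_4 (2d, j=2)            2             -sqrt(5)/2 - 1/2     -1/2 + sqrt(5)/2     0                          

Spot check: chi_2 (sign: r->1, s->-1) on {e} = 1.

Explanation: D_5 has order 2*5 = 10 with 4 conjugacy classes, hence 4 irreducibles. Sum of squared dims 1 + 1 + 4 + 4 = 10 = |G|. Linear characters come from the abelianisation; the 2-dimensional irreps have character r^k -> 2*cos(2*pi*j*k/5), reflections -> 0.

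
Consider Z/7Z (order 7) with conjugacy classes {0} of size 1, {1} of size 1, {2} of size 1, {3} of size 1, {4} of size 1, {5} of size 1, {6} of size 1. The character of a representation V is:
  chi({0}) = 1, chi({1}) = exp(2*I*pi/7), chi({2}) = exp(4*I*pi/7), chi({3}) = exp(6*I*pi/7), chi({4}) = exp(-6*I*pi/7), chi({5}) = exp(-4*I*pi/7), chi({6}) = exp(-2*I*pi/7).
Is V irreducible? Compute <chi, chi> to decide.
Irreducible: <chi, chi> = 1.

Working: <chi, chi> = (1/|G|) sum_C |C| * |chi(C)|^2 = (1/7)[1*|1|^2 + 1*|exp(2*I*pi/7)|^2 + 1*|exp(4*I*pi/7)|^2 + 1*|exp(6*I*pi/7)|^2 + 1*|exp(-6*I*pi/7)|^2 + 1*|exp(-4*I*pi/7)|^2 + 1*|exp(-2*I*pi/7)|^2]
  = (1/7)[(1) + (1) + (1) + (1) + (1) + (1) + (1)] = 7/7 = 1.
(Exp terms are combined using exp(i*s)*conj(exp(i*t)) = exp(i*(s-t)), and sums of them are collapsed using the identity that for every m > 1 the m distinct m-th roots of unity sum to 0, e.g. 1 + exp(2*I*pi/3) + exp(-2*I*pi/3) = 0.)
A character is irreducible iff <chi, chi> = 1, so this representation is irreducible.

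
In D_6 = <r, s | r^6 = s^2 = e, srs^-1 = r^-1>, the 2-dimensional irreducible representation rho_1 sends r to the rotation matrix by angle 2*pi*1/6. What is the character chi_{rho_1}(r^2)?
chi_{rho_1}(r^2) = 2*cos(2*pi*1*2/6) = -1

Derivation: rho_1(r^2) is rotation by angle 2*pi*1*2/6, whose trace is 2*cos(2*pi*1*2/6) = -1.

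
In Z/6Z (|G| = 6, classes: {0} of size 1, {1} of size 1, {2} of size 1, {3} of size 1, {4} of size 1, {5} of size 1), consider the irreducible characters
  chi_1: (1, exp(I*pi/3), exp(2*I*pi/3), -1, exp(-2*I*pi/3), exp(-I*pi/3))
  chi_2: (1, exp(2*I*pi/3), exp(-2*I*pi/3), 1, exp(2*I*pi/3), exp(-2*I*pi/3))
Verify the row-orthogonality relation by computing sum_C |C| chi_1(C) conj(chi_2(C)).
Sum = 0; so <chi_1, chi_2> = 0 (distinct irreducibles are orthogonal).

Why: Compute term by term over conjugacy classes (|C| * chi_1(C) * conj(chi_2(C))):
  1*(1)*conj(1) + 1*(exp(I*pi/3))*conj(exp(2*I*pi/3)) + 1*(exp(2*I*pi/3))*conj(exp(-2*I*pi/3)) + 1*(-1)*conj(1) + 1*(exp(-2*I*pi/3))*conj(exp(2*I*pi/3)) + 1*(exp(-I*pi/3))*conj(exp(-2*I*pi/3))
  = (1) + (exp(-I*pi/3)) + (exp(-2*I*pi/3)) + (-1) + (exp(2*I*pi/3)) + (exp(I*pi/3))
  = 0.
(Exp terms are combined using exp(i*s)*conj(exp(i*t)) = exp(i*(s-t)), and sums of them are collapsed using the identity that for every m > 1 the m distinct m-th roots of unity sum to 0, e.g. 1 + exp(2*I*pi/3) + exp(-2*I*pi/3) = 0.)
Dividing by |G| = 6 gives 0/6 = 0, matching the row-orthogonality relation <chi_1, chi_2> = [chi_1 = chi_2].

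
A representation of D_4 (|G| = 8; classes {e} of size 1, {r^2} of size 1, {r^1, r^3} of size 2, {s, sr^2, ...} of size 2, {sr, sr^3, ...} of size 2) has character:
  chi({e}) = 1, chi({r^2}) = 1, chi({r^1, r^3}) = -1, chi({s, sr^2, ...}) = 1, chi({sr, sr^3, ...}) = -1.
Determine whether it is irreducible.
Irreducible: <chi, chi> = 1.

Derivation: <chi, chi> = (1/|G|) sum_C |C| * |chi(C)|^2 = (1/8)[1*|1|^2 + 1*|1|^2 + 2*|-1|^2 + 2*|1|^2 + 2*|-1|^2]
  = (1/8)[(1) + (1) + (2) + (2) + (2)] = 8/8 = 1.
A character is irreducible iff <chi, chi> = 1, so this representation is irreducible.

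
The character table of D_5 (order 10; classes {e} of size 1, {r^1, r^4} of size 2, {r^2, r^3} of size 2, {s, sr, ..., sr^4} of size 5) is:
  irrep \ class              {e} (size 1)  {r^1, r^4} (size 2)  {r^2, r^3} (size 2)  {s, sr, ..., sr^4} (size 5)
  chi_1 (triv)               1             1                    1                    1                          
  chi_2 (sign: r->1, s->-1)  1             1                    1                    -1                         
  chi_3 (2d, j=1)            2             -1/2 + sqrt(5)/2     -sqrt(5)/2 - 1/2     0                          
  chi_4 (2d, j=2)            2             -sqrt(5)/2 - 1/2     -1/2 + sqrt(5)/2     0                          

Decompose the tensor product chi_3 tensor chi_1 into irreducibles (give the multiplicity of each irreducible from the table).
chi_3 tensor chi_1 = chi_3 (all other irreducibles have multiplicity 0).

Derivation: The character of a tensor product is the pointwise product (chi_3 * chi_1)(C) = chi_3(C) * chi_1(C):
  {e}: (2)*(1), {r^1, r^4}: (-1/2 + sqrt(5)/2)*(1), {r^2, r^3}: (-sqrt(5)/2 - 1/2)*(1), {s, sr, ..., sr^4}: (0)*(1)
so (chi_3 * chi_1) takes values
  {e} -> 2, {r^1, r^4} -> -1/2 + sqrt(5)/2, {r^2, r^3} -> -sqrt(5)/2 - 1/2, {s, sr, ..., sr^4} -> 0.
Now take the inner product of this character with each irreducible chi from the table, <chi_3*chi_1, chi> = (1/10) sum_C |C| (chi_3*chi_1)(C) conj(chi(C)):
  <chi_3*chi_1, chi_1> = (1/10)[1*(2)*conj(1) + 2*(-1/2 + sqrt(5)/2)*conj(1) + 2*(-sqrt(5)/2 - 1/2)*conj(1) + 5*(0)*conj(1)]
      = (1/10)[(2) + (-1 + sqrt(5)) + (-sqrt(5) - 1) + (0)] = 0/10 = 0
  <chi_3*chi_1, chi_2> = (1/10)[1*(2)*conj(1) + 2*(-1/2 + sqrt(5)/2)*conj(1) + 2*(-sqrt(5)/2 - 1/2)*conj(1) + 5*(0)*conj(-1)]
      = (1/10)[(2) + (-1 + sqrt(5)) + (-sqrt(5) - 1) + (0)] = 0/10 = 0
  <chi_3*chi_1, chi_3> = (1/10)[1*(2)*conj(2) + 2*(-1/2 + sqrt(5)/2)*conj(-1/2 + sqrt(5)/2) + 2*(-sqrt(5)/2 - 1/2)*conj(-sqrt(5)/2 - 1/2) + 5*(0)*conj(0)]
      = (1/10)[(4) + (3 - sqrt(5)) + (sqrt(5) + 3) + (0)] = 10/10 = 1
  <chi_3*chi_1, chi_4> = (1/10)[1*(2)*conj(2) + 2*(-1/2 + sqrt(5)/2)*conj(-sqrt(5)/2 - 1/2) + 2*(-sqrt(5)/2 - 1/2)*conj(-1/2 + sqrt(5)/2) + 5*(0)*conj(0)]
      = (1/10)[(4) + (-2) + (-2) + (0)] = 0/10 = 0
Hence the multiplicities are chi_3: 1. Dimension check: dim(chi_3)*dim(chi_1) = 2*1 = 2 and sum (mult * dim) = 1*2 = 2.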